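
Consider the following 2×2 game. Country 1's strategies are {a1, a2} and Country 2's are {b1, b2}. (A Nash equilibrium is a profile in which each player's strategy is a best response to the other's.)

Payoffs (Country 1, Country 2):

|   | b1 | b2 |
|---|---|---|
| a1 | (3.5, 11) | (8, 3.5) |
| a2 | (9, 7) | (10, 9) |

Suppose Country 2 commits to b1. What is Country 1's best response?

Against b1, Country 1 earns 3.5 from a1 and 9 from a2.
So a2 is the best response.

a2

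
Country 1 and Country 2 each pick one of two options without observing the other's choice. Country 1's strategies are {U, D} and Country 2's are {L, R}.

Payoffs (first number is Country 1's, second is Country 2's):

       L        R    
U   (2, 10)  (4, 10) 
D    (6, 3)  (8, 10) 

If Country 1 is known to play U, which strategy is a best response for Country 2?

either — both L and R are best responses

Against U, Country 2 earns 10 from L and 10 from R.
So either strategy is a best response.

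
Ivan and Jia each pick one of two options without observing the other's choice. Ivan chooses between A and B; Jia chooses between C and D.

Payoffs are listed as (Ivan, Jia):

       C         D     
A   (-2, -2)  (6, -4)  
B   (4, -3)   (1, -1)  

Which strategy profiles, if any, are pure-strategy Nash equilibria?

(A, C): Ivan prefers B (4 > -2) — not an equilibrium.
(A, D): Jia prefers C (-2 > -4) — not an equilibrium.
(B, C): Jia prefers D (-1 > -3) — not an equilibrium.
(B, D): Ivan prefers A (6 > 1) — not an equilibrium.

none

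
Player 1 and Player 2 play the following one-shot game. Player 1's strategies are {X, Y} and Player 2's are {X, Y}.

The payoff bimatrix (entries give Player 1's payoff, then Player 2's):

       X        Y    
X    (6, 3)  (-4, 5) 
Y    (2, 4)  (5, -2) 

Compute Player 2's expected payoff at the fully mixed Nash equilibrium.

13/4

First find p, the probability Player 1 plays X, from Player 2's indifference between X and Y: 3p + 4(1−p) = 5p − 2(1−p), giving p = 3/4.
Since Player 2 is indifferent in equilibrium, Player 2's expected payoff equals the payoff from either column against (3/4, 1/4). Using X: 3(3/4) + 4(1/4) = 13/4.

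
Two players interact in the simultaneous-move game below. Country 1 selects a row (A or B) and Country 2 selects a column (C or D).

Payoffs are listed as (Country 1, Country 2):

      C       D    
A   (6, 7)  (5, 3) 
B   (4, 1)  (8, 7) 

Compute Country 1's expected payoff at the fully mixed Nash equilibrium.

28/5

First find y, the probability Country 2 plays C, from Country 1's indifference between A and B: 6y + 5(1−y) = 4y + 8(1−y), giving y = 3/5.
Since Country 1 is indifferent in equilibrium, Country 1's expected payoff equals the payoff from either row against (3/5, 2/5). Using A: 6(3/5) + 5(2/5) = 28/5.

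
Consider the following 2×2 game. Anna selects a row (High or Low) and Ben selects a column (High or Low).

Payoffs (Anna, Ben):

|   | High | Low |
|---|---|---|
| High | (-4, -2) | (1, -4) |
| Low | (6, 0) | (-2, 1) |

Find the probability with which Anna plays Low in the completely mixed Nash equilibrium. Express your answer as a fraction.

Let x be the probability that Anna plays High. In a completely mixed equilibrium, Ben must be indifferent between High and Low.
Ben's expected payoff from High is −2x; from Low it is −4x + (1−x).
Setting these equal: −2x = −5x + 1, so x = 1/3.
Therefore Anna plays Low with probability 1 − 1/3 = 2/3.

2/3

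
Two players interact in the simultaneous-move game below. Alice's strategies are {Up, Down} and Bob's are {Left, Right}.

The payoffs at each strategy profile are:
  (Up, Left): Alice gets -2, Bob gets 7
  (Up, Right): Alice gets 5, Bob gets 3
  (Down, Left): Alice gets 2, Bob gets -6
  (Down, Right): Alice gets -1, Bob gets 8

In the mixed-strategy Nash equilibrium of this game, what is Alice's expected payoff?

First find y, the probability Bob plays Left, from Alice's indifference between Up and Down: −2y + 5(1−y) = 2y − (1−y), giving y = 3/5.
Since Alice is indifferent in equilibrium, Alice's expected payoff equals the payoff from either row against (3/5, 2/5). Using Up: −2(3/5) + 5(2/5) = 4/5.

4/5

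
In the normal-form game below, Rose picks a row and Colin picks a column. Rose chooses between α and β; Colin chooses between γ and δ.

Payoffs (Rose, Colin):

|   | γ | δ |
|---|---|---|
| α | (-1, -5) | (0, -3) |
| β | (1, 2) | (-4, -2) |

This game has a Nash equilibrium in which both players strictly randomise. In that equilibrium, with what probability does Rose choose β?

Let p be the probability that Rose plays α. In a completely mixed equilibrium, Colin must be indifferent between γ and δ.
Colin's expected payoff from γ is −5p + 2(1−p); from δ it is −3p − 2(1−p).
Setting these equal: −7p + 2 = −p − 2, so p = 2/3.
Therefore Rose plays β with probability 1 − 2/3 = 1/3.

1/3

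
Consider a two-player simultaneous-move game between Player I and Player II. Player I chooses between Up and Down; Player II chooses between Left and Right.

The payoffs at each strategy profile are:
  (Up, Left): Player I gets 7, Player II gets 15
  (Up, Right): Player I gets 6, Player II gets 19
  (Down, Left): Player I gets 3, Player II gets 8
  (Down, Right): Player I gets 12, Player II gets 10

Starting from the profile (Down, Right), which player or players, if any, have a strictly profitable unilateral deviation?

Neither

Player I at (Down, Right) earns 12; deviating to Up yields 6 — not better.
Player II earns 10; deviating to Left yields 8 — not better.
Neither player can strictly improve; the profile is a Nash equilibrium.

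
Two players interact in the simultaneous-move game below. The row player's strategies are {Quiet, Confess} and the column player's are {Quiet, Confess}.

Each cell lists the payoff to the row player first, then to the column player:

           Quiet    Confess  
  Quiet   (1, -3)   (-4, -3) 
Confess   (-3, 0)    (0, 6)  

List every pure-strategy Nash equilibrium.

(Quiet, Quiet) and (Confess, Confess)

(Quiet, Quiet): the row player gets 1 ≥ -3 from Confess, and the column player gets -3 ≥ -3 from Confess — Nash equilibrium.
(Quiet, Confess): the row player prefers Confess (0 > -4) — not an equilibrium.
(Confess, Quiet): the row player prefers Quiet (1 > -3); the column player prefers Confess (6 > 0) — not an equilibrium.
(Confess, Confess): the row player gets 0 ≥ -4 from Quiet, and the column player gets 6 ≥ 0 from Quiet — Nash equilibrium.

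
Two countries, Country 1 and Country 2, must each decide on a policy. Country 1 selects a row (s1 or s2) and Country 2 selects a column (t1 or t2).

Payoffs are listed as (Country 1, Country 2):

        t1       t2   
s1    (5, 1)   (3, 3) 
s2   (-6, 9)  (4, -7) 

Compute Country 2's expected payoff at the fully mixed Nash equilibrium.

17/9

First find x, the probability Country 1 plays s1, from Country 2's indifference between t1 and t2: x + 9(1−x) = 3x − 7(1−x), giving x = 8/9.
Since Country 2 is indifferent in equilibrium, Country 2's expected payoff equals the payoff from either column against (8/9, 1/9). Using t1: (8/9) + 9(1/9) = 17/9.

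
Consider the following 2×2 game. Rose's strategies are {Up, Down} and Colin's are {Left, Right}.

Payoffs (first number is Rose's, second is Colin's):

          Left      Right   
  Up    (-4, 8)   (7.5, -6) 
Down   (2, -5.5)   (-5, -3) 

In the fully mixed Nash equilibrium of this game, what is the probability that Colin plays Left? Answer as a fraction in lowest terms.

Let c be the probability that Colin plays Left. In a completely mixed equilibrium, Rose must be indifferent between Up and Down.
Rose's expected payoff from Up is −4c + 7.5(1−c); from Down it is 2c − 5(1−c).
Setting these equal: −11.5c + 7.5 = 7c − 5, so c = 25/37.

25/37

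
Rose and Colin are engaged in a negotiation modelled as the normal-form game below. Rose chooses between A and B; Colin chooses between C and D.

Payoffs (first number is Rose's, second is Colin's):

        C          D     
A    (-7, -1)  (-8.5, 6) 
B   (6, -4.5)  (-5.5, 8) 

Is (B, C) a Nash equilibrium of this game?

No

At (B, C), Rose earns 6; switching to A would give -7, so Rose has no profitable deviation.
Colin earns -4.5; switching to D would give 8, so Colin would deviate.
Since at least one player can profitably deviate, this is not a Nash equilibrium.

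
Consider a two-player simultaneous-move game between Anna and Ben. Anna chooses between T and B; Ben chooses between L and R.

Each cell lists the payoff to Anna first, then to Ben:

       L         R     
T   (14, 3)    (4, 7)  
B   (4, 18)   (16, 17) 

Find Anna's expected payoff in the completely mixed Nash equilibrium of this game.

First find y, the probability Ben plays L, from Anna's indifference between T and B: 14y + 4(1−y) = 4y + 16(1−y), giving y = 6/11.
Since Anna is indifferent in equilibrium, Anna's expected payoff equals the payoff from either row against (6/11, 5/11). Using T: 14(6/11) + 4(5/11) = 104/11.

104/11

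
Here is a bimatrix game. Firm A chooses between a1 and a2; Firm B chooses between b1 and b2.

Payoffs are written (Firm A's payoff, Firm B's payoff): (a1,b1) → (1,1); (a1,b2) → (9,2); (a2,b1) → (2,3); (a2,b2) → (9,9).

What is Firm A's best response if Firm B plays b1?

Against b1, Firm A earns 1 from a1 and 2 from a2.
So a2 is the best response.

a2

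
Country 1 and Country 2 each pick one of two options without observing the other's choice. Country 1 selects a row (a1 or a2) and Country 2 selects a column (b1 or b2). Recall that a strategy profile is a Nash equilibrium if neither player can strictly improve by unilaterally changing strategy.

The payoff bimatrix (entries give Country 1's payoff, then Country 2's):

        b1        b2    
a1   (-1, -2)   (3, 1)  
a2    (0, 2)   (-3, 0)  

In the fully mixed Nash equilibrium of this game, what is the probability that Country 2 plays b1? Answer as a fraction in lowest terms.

Let y be the probability that Country 2 plays b1. In a completely mixed equilibrium, Country 1 must be indifferent between a1 and a2.
Country 1's expected payoff from a1 is −y + 3(1−y); from a2 it is −3(1−y).
Setting these equal: −4y + 3 = 3y − 3, so y = 6/7.

6/7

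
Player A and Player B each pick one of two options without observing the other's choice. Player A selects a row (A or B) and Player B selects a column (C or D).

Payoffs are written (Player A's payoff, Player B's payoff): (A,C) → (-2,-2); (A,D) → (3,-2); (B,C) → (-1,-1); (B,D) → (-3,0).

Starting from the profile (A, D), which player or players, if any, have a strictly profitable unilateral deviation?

Player A at (A, D) earns 3; deviating to B yields -3 — not better.
Player B earns -2; deviating to C yields -2 — not better.
Neither player can strictly improve; the profile is a Nash equilibrium.

Neither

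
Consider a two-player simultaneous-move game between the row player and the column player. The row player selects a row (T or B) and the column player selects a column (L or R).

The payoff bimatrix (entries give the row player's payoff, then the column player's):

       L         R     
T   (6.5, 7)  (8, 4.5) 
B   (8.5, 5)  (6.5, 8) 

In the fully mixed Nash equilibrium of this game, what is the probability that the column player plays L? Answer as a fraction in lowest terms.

3/7

Let q be the probability that the column player plays L. In a completely mixed equilibrium, the row player must be indifferent between T and B.
The row player's expected payoff from T is 6.5q + 8(1−q); from B it is 8.5q + 6.5(1−q).
Setting these equal: −1.5q + 8 = 2q + 6.5, so q = 3/7.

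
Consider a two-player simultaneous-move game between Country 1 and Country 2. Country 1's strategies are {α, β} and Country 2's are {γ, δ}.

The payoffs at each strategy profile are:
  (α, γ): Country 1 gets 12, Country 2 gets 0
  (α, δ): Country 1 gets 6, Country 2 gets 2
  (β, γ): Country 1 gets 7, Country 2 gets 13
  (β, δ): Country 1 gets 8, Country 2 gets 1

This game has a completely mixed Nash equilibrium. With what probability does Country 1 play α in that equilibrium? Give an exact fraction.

6/7

Let x be the probability that Country 1 plays α. In a completely mixed equilibrium, Country 2 must be indifferent between γ and δ.
Country 2's expected payoff from γ is 13(1−x); from δ it is 2x + (1−x).
Setting these equal: −13x + 13 = x + 1, so x = 6/7.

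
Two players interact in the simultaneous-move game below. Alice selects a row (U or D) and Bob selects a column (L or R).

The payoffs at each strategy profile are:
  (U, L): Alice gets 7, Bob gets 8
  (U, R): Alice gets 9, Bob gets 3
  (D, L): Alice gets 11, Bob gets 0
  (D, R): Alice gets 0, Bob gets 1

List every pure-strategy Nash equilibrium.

none

(U, L): Alice prefers D (11 > 7) — not an equilibrium.
(U, R): Bob prefers L (8 > 3) — not an equilibrium.
(D, L): Bob prefers R (1 > 0) — not an equilibrium.
(D, R): Alice prefers U (9 > 0) — not an equilibrium.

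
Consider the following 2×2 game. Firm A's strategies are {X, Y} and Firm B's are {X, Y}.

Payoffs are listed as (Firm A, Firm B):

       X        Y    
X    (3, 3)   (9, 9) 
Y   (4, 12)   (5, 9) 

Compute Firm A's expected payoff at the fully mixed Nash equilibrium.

First find y, the probability Firm B plays X, from Firm A's indifference between X and Y: 3y + 9(1−y) = 4y + 5(1−y), giving y = 4/5.
Since Firm A is indifferent in equilibrium, Firm A's expected payoff equals the payoff from either row against (4/5, 1/5). Using X: 3(4/5) + 9(1/5) = 21/5.

21/5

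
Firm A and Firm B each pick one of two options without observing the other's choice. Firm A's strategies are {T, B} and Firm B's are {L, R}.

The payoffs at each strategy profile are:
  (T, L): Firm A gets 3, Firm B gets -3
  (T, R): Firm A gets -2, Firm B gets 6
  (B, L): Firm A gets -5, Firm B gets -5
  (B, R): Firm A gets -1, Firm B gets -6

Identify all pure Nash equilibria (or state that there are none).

(T, L): Firm B prefers R (6 > -3) — not an equilibrium.
(T, R): Firm A prefers B (-1 > -2) — not an equilibrium.
(B, L): Firm A prefers T (3 > -5) — not an equilibrium.
(B, R): Firm B prefers L (-5 > -6) — not an equilibrium.

none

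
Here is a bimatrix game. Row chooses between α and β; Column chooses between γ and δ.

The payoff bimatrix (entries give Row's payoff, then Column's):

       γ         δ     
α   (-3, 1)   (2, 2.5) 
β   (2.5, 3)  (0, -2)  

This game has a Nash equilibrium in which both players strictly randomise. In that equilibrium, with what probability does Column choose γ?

4/15

Let q be the probability that Column plays γ. In a completely mixed equilibrium, Row must be indifferent between α and β.
Row's expected payoff from α is −3q + 2(1−q); from β it is 2.5q.
Setting these equal: −5q + 2 = 2.5q, so q = 4/15.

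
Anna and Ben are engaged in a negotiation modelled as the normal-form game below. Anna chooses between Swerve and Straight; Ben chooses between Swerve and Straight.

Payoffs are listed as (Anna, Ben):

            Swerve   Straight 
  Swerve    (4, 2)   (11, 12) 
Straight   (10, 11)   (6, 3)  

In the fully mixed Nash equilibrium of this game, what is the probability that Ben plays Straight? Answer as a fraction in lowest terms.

Let y be the probability that Ben plays Swerve. In a completely mixed equilibrium, Anna must be indifferent between Swerve and Straight.
Anna's expected payoff from Swerve is 4y + 11(1−y); from Straight it is 10y + 6(1−y).
Setting these equal: −7y + 11 = 4y + 6, so y = 5/11.
Therefore Ben plays Straight with probability 1 − 5/11 = 6/11.

6/11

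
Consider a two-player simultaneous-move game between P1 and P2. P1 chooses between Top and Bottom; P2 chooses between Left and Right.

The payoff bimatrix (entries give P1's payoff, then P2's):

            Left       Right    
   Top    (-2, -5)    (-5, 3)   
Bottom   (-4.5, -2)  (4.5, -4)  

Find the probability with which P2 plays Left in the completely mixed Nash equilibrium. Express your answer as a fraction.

Let y be the probability that P2 plays Left. In a completely mixed equilibrium, P1 must be indifferent between Top and Bottom.
P1's expected payoff from Top is −2y − 5(1−y); from Bottom it is −4.5y + 4.5(1−y).
Setting these equal: 3y − 5 = −9y + 4.5, so y = 19/24.

19/24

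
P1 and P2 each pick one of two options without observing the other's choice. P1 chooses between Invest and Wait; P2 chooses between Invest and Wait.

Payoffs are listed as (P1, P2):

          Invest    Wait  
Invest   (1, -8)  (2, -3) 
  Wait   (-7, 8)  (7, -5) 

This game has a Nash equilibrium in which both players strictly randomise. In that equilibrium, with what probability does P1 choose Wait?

5/18

Let r be the probability that P1 plays Invest. In a completely mixed equilibrium, P2 must be indifferent between Invest and Wait.
P2's expected payoff from Invest is −8r + 8(1−r); from Wait it is −3r − 5(1−r).
Setting these equal: −16r + 8 = 2r − 5, so r = 13/18.
Therefore P1 plays Wait with probability 1 − 13/18 = 5/18.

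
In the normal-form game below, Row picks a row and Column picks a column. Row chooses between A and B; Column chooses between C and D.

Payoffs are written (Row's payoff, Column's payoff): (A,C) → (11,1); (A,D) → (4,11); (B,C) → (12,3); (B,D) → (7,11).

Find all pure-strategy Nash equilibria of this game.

(B, D)

(A, C): Row prefers B (12 > 11); Column prefers D (11 > 1) — not an equilibrium.
(A, D): Row prefers B (7 > 4) — not an equilibrium.
(B, C): Column prefers D (11 > 3) — not an equilibrium.
(B, D): Row gets 7 ≥ 4 from A, and Column gets 11 ≥ 3 from C — Nash equilibrium.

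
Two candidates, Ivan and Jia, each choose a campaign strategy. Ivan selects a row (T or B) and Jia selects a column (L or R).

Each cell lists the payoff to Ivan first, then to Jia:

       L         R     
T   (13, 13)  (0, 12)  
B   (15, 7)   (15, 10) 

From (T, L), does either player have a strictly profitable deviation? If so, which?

Ivan at (T, L) earns 13; deviating to B yields 15 — a strict improvement.
Jia earns 13; deviating to R yields 12 — not better.
Only Ivan has a strictly profitable deviation.

Ivan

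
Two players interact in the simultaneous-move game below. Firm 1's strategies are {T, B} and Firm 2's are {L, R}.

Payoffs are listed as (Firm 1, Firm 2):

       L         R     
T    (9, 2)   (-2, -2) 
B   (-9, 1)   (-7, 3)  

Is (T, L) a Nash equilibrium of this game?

Yes

At (T, L), Firm 1 earns 9; switching to B would give -9, so Firm 1 has no profitable deviation.
Firm 2 earns 2; switching to R would give -2, so Firm 2 has no profitable deviation.
Neither player can gain by a unilateral deviation, so this profile is a Nash equilibrium.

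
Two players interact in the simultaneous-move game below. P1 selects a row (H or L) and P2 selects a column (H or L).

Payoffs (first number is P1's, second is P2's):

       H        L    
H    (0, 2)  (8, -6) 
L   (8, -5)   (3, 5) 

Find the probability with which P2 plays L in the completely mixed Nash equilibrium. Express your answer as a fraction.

Let y be the probability that P2 plays H. In a completely mixed equilibrium, P1 must be indifferent between H and L.
P1's expected payoff from H is 8(1−y); from L it is 8y + 3(1−y).
Setting these equal: −8y + 8 = 5y + 3, so y = 5/13.
Therefore P2 plays L with probability 1 − 5/13 = 8/13.

8/13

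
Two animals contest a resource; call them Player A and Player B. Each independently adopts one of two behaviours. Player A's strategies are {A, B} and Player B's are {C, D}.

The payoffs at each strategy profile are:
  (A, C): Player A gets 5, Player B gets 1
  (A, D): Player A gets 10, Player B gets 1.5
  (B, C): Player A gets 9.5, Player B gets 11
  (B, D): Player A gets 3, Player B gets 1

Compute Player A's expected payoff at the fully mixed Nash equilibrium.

First find y, the probability Player B plays C, from Player A's indifference between A and B: 5y + 10(1−y) = 9.5y + 3(1−y), giving y = 14/23.
Since Player A is indifferent in equilibrium, Player A's expected payoff equals the payoff from either row against (14/23, 9/23). Using A: 5(14/23) + 10(9/23) = 160/23.

160/23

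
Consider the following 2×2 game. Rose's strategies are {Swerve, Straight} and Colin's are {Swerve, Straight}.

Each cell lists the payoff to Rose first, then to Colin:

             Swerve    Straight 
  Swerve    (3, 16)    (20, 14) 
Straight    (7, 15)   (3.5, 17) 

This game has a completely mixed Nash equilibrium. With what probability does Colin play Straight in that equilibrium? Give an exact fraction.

8/41

Let q be the probability that Colin plays Swerve. In a completely mixed equilibrium, Rose must be indifferent between Swerve and Straight.
Rose's expected payoff from Swerve is 3q + 20(1−q); from Straight it is 7q + 3.5(1−q).
Setting these equal: −17q + 20 = 3.5q + 3.5, so q = 33/41.
Therefore Colin plays Straight with probability 1 − 33/41 = 8/41.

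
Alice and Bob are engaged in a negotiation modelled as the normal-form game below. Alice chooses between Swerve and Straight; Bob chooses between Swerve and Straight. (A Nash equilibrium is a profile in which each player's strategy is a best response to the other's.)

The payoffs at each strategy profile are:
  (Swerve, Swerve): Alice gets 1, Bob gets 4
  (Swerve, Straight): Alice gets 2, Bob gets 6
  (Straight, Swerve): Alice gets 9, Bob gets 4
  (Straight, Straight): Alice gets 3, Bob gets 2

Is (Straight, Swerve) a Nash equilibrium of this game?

At (Straight, Swerve), Alice earns 9; switching to Swerve would give 1, so Alice has no profitable deviation.
Bob earns 4; switching to Straight would give 2, so Bob has no profitable deviation.
Neither player can gain by a unilateral deviation, so this profile is a Nash equilibrium.

Yes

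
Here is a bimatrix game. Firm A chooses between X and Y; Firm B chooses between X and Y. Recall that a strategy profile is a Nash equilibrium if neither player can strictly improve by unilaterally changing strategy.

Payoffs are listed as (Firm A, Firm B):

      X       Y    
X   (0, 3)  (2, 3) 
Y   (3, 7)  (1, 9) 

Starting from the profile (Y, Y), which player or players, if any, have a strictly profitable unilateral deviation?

Firm A

Firm A at (Y, Y) earns 1; deviating to X yields 2 — a strict improvement.
Firm B earns 9; deviating to X yields 7 — not better.
Only Firm A has a strictly profitable deviation.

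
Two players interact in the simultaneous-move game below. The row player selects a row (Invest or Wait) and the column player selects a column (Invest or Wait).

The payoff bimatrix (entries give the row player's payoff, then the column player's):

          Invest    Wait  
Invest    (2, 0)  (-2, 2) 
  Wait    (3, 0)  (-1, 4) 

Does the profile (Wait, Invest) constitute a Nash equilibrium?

No

At (Wait, Invest), the row player earns 3; switching to Invest would give 2, so the row player has no profitable deviation.
The column player earns 0; switching to Wait would give 4, so the column player would deviate.
Since at least one player can profitably deviate, this is not a Nash equilibrium.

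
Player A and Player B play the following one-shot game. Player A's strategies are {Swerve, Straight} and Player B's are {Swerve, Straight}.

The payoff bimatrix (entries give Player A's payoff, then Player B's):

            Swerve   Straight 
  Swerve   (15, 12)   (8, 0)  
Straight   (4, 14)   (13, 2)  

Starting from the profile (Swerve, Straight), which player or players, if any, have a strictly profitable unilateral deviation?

Both

Player A at (Swerve, Straight) earns 8; deviating to Straight yields 13 — a strict improvement.
Player B earns 0; deviating to Swerve yields 12 — a strict improvement.
Both Player A and Player B have strictly profitable deviations.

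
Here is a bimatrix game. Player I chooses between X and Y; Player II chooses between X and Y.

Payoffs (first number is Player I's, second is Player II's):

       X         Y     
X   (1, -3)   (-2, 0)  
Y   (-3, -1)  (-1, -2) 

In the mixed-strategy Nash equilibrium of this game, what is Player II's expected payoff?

First find x, the probability Player I plays X, from Player II's indifference between X and Y: −3x − (1−x) = −2(1−x), giving x = 1/4.
Since Player II is indifferent in equilibrium, Player II's expected payoff equals the payoff from either column against (1/4, 3/4). Using X: −3(1/4) − (3/4) = -3/2.

-3/2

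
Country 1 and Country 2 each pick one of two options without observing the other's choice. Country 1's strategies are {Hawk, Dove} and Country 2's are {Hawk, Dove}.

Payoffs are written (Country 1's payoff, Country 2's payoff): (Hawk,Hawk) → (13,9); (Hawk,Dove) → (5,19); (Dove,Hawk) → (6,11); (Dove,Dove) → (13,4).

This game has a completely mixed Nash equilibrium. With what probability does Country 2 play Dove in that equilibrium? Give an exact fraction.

Let y be the probability that Country 2 plays Hawk. In a completely mixed equilibrium, Country 1 must be indifferent between Hawk and Dove.
Country 1's expected payoff from Hawk is 13y + 5(1−y); from Dove it is 6y + 13(1−y).
Setting these equal: 8y + 5 = −7y + 13, so y = 8/15.
Therefore Country 2 plays Dove with probability 1 − 8/15 = 7/15.

7/15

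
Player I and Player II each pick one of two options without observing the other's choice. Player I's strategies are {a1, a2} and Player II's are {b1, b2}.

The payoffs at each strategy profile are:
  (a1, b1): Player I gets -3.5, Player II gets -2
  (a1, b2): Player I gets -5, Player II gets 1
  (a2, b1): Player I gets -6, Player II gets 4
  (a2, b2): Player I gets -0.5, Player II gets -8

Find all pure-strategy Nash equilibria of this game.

none

(a1, b1): Player II prefers b2 (1 > -2) — not an equilibrium.
(a1, b2): Player I prefers a2 (-0.5 > -5) — not an equilibrium.
(a2, b1): Player I prefers a1 (-3.5 > -6) — not an equilibrium.
(a2, b2): Player II prefers b1 (4 > -8) — not an equilibrium.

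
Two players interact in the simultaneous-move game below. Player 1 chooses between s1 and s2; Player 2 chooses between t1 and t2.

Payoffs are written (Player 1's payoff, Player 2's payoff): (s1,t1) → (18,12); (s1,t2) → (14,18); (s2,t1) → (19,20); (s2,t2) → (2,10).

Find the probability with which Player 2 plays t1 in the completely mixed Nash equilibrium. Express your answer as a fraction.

Let y be the probability that Player 2 plays t1. In a completely mixed equilibrium, Player 1 must be indifferent between s1 and s2.
Player 1's expected payoff from s1 is 18y + 14(1−y); from s2 it is 19y + 2(1−y).
Setting these equal: 4y + 14 = 17y + 2, so y = 12/13.

12/13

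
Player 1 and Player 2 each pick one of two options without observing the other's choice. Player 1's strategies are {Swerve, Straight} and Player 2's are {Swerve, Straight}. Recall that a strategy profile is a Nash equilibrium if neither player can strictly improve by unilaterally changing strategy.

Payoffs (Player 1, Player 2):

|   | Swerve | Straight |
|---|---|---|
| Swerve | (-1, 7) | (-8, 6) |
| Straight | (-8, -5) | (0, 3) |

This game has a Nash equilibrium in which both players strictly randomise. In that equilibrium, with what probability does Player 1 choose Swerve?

8/9

Let r be the probability that Player 1 plays Swerve. In a completely mixed equilibrium, Player 2 must be indifferent between Swerve and Straight.
Player 2's expected payoff from Swerve is 7r − 5(1−r); from Straight it is 6r + 3(1−r).
Setting these equal: 12r − 5 = 3r + 3, so r = 8/9.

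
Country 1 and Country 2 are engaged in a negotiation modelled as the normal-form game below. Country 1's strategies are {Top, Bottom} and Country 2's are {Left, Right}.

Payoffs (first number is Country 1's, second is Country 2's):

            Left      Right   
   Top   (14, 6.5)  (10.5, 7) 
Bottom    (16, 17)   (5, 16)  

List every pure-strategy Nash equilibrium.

(Top, Right) and (Bottom, Left)

(Top, Left): Country 1 prefers Bottom (16 > 14); Country 2 prefers Right (7 > 6.5) — not an equilibrium.
(Top, Right): Country 1 gets 10.5 ≥ 5 from Bottom, and Country 2 gets 7 ≥ 6.5 from Left — Nash equilibrium.
(Bottom, Left): Country 1 gets 16 ≥ 14 from Top, and Country 2 gets 17 ≥ 16 from Right — Nash equilibrium.
(Bottom, Right): Country 1 prefers Top (10.5 > 5); Country 2 prefers Left (17 > 16) — not an equilibrium.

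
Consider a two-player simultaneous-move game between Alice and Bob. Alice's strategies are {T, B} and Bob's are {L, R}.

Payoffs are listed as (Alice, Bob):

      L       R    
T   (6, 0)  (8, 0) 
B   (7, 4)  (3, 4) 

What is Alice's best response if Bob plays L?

B

Against L, Alice earns 6 from T and 7 from B.
So B is the best response.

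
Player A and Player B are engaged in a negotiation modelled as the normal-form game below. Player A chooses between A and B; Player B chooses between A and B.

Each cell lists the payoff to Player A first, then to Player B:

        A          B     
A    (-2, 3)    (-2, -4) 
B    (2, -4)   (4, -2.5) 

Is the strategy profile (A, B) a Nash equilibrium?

At (A, B), Player A earns -2; switching to B would give 4, so Player A would deviate.
Player B earns -4; switching to A would give 3, so Player B would deviate.
Since at least one player can profitably deviate, this is not a Nash equilibrium.

No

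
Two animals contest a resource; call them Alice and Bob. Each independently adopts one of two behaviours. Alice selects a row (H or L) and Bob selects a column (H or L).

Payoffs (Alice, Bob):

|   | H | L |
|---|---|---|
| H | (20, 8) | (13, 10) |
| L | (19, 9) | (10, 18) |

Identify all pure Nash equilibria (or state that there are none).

(H, H): Bob prefers L (10 > 8) — not an equilibrium.
(H, L): Alice gets 13 ≥ 10 from L, and Bob gets 10 ≥ 8 from H — Nash equilibrium.
(L, H): Alice prefers H (20 > 19); Bob prefers L (18 > 9) — not an equilibrium.
(L, L): Alice prefers H (13 > 10) — not an equilibrium.

(H, L)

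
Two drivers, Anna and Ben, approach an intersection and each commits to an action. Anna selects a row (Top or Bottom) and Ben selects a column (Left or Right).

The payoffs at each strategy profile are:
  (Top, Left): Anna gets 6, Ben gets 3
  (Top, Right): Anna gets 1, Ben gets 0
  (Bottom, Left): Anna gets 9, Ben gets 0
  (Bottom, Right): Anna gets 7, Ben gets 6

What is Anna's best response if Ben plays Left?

Bottom

Against Left, Anna earns 6 from Top and 9 from Bottom.
So Bottom is the best response.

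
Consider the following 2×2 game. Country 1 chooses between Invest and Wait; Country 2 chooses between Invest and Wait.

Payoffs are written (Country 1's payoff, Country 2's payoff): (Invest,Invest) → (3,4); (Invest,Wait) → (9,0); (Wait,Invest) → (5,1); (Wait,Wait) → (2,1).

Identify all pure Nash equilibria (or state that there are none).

(Invest, Invest): Country 1 prefers Wait (5 > 3) — not an equilibrium.
(Invest, Wait): Country 2 prefers Invest (4 > 0) — not an equilibrium.
(Wait, Invest): Country 1 gets 5 ≥ 3 from Invest, and Country 2 gets 1 ≥ 1 from Wait — Nash equilibrium.
(Wait, Wait): Country 1 prefers Invest (9 > 2) — not an equilibrium.

(Wait, Invest)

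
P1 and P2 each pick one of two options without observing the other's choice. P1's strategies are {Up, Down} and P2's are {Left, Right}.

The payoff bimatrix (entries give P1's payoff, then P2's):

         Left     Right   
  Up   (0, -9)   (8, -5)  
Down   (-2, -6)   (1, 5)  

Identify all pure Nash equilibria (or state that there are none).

(Up, Left): P2 prefers Right (-5 > -9) — not an equilibrium.
(Up, Right): P1 gets 8 ≥ 1 from Down, and P2 gets -5 ≥ -9 from Left — Nash equilibrium.
(Down, Left): P1 prefers Up (0 > -2); P2 prefers Right (5 > -6) — not an equilibrium.
(Down, Right): P1 prefers Up (8 > 1) — not an equilibrium.

(Up, Right)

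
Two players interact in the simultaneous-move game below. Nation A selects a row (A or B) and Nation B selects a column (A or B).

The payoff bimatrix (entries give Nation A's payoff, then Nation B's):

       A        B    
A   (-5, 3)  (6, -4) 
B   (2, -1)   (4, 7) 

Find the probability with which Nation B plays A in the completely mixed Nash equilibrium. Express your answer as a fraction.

2/9

Let q be the probability that Nation B plays A. In a completely mixed equilibrium, Nation A must be indifferent between A and B.
Nation A's expected payoff from A is −5q + 6(1−q); from B it is 2q + 4(1−q).
Setting these equal: −11q + 6 = −2q + 4, so q = 2/9.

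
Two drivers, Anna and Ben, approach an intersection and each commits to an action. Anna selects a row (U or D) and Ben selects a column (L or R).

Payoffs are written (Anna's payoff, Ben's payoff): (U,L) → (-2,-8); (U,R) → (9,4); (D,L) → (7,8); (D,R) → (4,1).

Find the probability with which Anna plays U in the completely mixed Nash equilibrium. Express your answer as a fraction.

7/19

Let x be the probability that Anna plays U. In a completely mixed equilibrium, Ben must be indifferent between L and R.
Ben's expected payoff from L is −8x + 8(1−x); from R it is 4x + (1−x).
Setting these equal: −16x + 8 = 3x + 1, so x = 7/19.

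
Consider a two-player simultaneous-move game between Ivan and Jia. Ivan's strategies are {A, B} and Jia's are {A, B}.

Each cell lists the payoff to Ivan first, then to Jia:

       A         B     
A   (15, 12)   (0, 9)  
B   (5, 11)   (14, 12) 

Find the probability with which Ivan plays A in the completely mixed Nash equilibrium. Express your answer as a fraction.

Let x be the probability that Ivan plays A. In a completely mixed equilibrium, Jia must be indifferent between A and B.
Jia's expected payoff from A is 12x + 11(1−x); from B it is 9x + 12(1−x).
Setting these equal: x + 11 = −3x + 12, so x = 1/4.

1/4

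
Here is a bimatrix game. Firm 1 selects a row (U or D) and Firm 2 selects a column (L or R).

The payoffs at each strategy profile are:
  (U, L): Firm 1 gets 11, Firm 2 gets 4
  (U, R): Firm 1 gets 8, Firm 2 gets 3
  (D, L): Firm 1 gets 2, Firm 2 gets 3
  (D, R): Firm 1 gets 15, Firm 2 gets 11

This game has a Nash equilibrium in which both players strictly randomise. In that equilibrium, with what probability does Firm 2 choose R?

9/16

Let y be the probability that Firm 2 plays L. In a completely mixed equilibrium, Firm 1 must be indifferent between U and D.
Firm 1's expected payoff from U is 11y + 8(1−y); from D it is 2y + 15(1−y).
Setting these equal: 3y + 8 = −13y + 15, so y = 7/16.
Therefore Firm 2 plays R with probability 1 − 7/16 = 9/16.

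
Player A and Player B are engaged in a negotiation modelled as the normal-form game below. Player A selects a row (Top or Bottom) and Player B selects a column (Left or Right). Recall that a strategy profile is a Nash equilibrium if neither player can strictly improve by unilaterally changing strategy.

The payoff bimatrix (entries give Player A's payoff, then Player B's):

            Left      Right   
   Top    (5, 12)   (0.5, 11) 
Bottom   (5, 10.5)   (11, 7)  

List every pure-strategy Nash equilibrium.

(Top, Left) and (Bottom, Left)

(Top, Left): Player A gets 5 ≥ 5 from Bottom, and Player B gets 12 ≥ 11 from Right — Nash equilibrium.
(Top, Right): Player A prefers Bottom (11 > 0.5); Player B prefers Left (12 > 11) — not an equilibrium.
(Bottom, Left): Player A gets 5 ≥ 5 from Top, and Player B gets 10.5 ≥ 7 from Right — Nash equilibrium.
(Bottom, Right): Player B prefers Left (10.5 > 7) — not an equilibrium.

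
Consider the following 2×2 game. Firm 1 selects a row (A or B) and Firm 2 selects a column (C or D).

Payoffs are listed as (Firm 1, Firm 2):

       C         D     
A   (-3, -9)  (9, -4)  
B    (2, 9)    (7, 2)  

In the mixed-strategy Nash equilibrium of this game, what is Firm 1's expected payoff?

39/7

First find y, the probability Firm 2 plays C, from Firm 1's indifference between A and B: −3y + 9(1−y) = 2y + 7(1−y), giving y = 2/7.
Since Firm 1 is indifferent in equilibrium, Firm 1's expected payoff equals the payoff from either row against (2/7, 5/7). Using A: −3(2/7) + 9(5/7) = 39/7.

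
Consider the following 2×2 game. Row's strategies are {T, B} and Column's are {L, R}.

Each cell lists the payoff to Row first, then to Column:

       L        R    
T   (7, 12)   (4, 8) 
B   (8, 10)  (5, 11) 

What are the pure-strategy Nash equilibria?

(B, R)

(T, L): Row prefers B (8 > 7) — not an equilibrium.
(T, R): Row prefers B (5 > 4); Column prefers L (12 > 8) — not an equilibrium.
(B, L): Column prefers R (11 > 10) — not an equilibrium.
(B, R): Row gets 5 ≥ 4 from T, and Column gets 11 ≥ 10 from L — Nash equilibrium.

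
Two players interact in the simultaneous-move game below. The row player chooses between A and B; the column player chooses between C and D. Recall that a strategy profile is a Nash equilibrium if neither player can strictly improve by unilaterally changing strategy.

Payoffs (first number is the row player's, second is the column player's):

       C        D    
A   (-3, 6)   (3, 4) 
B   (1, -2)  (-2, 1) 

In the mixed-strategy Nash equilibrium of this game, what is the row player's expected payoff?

-1/3

First find y, the probability the column player plays C, from the row player's indifference between A and B: −3y + 3(1−y) = y − 2(1−y), giving y = 5/9.
Since the row player is indifferent in equilibrium, the row player's expected payoff equals the payoff from either row against (5/9, 4/9). Using A: −3(5/9) + 3(4/9) = -1/3.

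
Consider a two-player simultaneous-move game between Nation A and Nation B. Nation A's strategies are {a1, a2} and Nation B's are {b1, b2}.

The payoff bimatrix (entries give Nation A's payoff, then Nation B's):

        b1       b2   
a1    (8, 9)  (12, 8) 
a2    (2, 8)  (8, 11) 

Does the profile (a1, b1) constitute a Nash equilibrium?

Yes

At (a1, b1), Nation A earns 8; switching to a2 would give 2, so Nation A has no profitable deviation.
Nation B earns 9; switching to b2 would give 8, so Nation B has no profitable deviation.
Neither player can gain by a unilateral deviation, so this profile is a Nash equilibrium.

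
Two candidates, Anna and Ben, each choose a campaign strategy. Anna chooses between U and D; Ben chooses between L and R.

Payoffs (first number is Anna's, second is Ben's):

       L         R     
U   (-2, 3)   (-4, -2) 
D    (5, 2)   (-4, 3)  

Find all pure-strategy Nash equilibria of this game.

(U, L): Anna prefers D (5 > -2) — not an equilibrium.
(U, R): Ben prefers L (3 > -2) — not an equilibrium.
(D, L): Ben prefers R (3 > 2) — not an equilibrium.
(D, R): Anna gets -4 ≥ -4 from U, and Ben gets 3 ≥ 2 from L — Nash equilibrium.

(D, R)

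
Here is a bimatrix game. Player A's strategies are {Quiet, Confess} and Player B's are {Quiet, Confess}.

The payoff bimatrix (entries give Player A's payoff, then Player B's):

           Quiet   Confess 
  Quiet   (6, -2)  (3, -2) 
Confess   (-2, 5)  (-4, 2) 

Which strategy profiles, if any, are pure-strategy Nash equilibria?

(Quiet, Quiet) and (Quiet, Confess)

(Quiet, Quiet): Player A gets 6 ≥ -2 from Confess, and Player B gets -2 ≥ -2 from Confess — Nash equilibrium.
(Quiet, Confess): Player A gets 3 ≥ -4 from Confess, and Player B gets -2 ≥ -2 from Quiet — Nash equilibrium.
(Confess, Quiet): Player A prefers Quiet (6 > -2) — not an equilibrium.
(Confess, Confess): Player A prefers Quiet (3 > -4); Player B prefers Quiet (5 > 2) — not an equilibrium.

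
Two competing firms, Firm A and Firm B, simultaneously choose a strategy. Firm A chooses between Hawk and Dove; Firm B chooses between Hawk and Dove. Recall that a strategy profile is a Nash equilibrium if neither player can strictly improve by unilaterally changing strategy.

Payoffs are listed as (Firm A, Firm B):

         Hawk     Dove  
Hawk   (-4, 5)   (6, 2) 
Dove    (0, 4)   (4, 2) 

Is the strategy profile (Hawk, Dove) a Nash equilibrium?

At (Hawk, Dove), Firm A earns 6; switching to Dove would give 4, so Firm A has no profitable deviation.
Firm B earns 2; switching to Hawk would give 5, so Firm B would deviate.
Since at least one player can profitably deviate, this is not a Nash equilibrium.

No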